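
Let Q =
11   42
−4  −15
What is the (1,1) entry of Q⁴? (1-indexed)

−479

tr Q = −4 and det Q = 3, so the characteristic polynomial is λ² − (−4)λ + (3) with roots −3 and −1.
Eigenvectors give P = [[−3, −7], [1, 2]] with P⁻¹ = [[2, 7], [−1, −3]], and Q = P·diag(−3, −1)·P⁻¹.
Then Q⁴ = P·diag(81, 1)·P⁻¹ = [[−243, −7], [81, 2]] · [[2, 7], [−1, −3]] = [[−479, −1680], [160, 561]].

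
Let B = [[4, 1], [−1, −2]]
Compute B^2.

[[15, 2], [−2, 3]]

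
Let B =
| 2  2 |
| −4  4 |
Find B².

[[−4, 12], [−24, 8]]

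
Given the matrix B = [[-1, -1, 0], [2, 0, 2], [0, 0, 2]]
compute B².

[[-1, 1, -2], [-2, -2, 4], [0, 0, 4]]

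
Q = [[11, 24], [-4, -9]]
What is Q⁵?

[[731, 1464], [-244, -489]]

tr Q = 2 and det Q = -3, so the characteristic polynomial is λ² − (2)λ + (-3) with roots -1 and 3.
Eigenvectors give P = [[2, -3], [-1, 1]] with P⁻¹ = [[-1, -3], [-1, -2]], and Q = P·diag(-1, 3)·P⁻¹.
Then Q⁵ = P·diag(-1, 243)·P⁻¹ = [[-2, -729], [1, 243]] · [[-1, -3], [-1, -2]] = [[731, 1464], [-244, -489]].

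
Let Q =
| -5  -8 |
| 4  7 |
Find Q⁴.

[[-79, -160], [80, 161]]

tr Q = 2 and det Q = -3, so the characteristic polynomial is λ² − (2)λ + (-3) with roots -1 and 3.
Eigenvectors give P = [[2, -1], [-1, 1]] with P⁻¹ = [[1, 1], [1, 2]], and Q = P·diag(-1, 3)·P⁻¹.
Then Q⁴ = P·diag(1, 81)·P⁻¹ = [[2, -81], [-1, 81]] · [[1, 1], [1, 2]] = [[-79, -160], [80, 161]].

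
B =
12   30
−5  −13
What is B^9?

[[40902, 121170], [−20195, −60073]]

tr B = −1 and det B = −6, so the characteristic polynomial is λ² − (−1)λ + (−6) with roots −3 and 2.
Eigenvectors give P = [[−2, 3], [1, −1]] with P⁻¹ = [[1, 3], [1, 2]], and B = P·diag(−3, 2)·P⁻¹.
Then B^9 = P·diag(−19683, 512)·P⁻¹ = [[39366, 1536], [−19683, −512]] · [[1, 3], [1, 2]] = [[40902, 121170], [−20195, −60073]].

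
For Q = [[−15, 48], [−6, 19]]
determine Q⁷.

tr Q = 4 and det Q = 3, so the characteristic polynomial is λ² − (4)λ + (3) with roots 3 and 1.
Eigenvectors give P = [[−8, −3], [−3, −1]] with P⁻¹ = [[1, −3], [−3, 8]], and Q = P·diag(3, 1)·P⁻¹.
Then Q⁷ = P·diag(2187, 1)·P⁻¹ = [[−17496, −3], [−6561, −1]] · [[1, −3], [−3, 8]] = [[−17487, 52464], [−6558, 19675]].

[[−17487, 52464], [−6558, 19675]]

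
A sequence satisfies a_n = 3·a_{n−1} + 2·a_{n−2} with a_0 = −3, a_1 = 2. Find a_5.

With companion matrix C = [[3, 2], [1, 0]], [a_n, a_{n−1}]ᵀ = C·[a_{n−1}, a_{n−2}]ᵀ, so [a_5, a_4]ᵀ = C^4·[a_1, a_0]ᵀ.
C^4 = [[139, 78], [39, 22]], giving [a_5, a_4]ᵀ = [[44], [12]].

44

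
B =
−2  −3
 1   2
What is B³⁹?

B² = I (check: tr B = 0 and det B = −1), so B³⁹ = B since 39 is odd.

[[−2, −3], [1, 2]]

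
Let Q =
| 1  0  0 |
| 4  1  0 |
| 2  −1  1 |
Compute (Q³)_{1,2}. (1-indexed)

0

Q = I + N where N = [[0, 0, 0], [4, 0, 0], [2, −1, 0]] is strictly lower-triangular, so N³ = 0.
(I + N)³ = I + 3·N + 3·N² = [[1, 0, 0], [12, 1, 0], [−6, −3, 1]].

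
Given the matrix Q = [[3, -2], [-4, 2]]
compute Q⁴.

[[489, -290], [-580, 344]]

Q² = [[17, -10], [-20, 12]]
Q³ = [[91, -54], [-108, 64]]
Q⁴ = [[489, -290], [-580, 344]]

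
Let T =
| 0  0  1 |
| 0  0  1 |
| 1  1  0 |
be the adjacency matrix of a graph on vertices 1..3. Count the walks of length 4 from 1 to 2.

The number of length-4 walks from vertex 1 to vertex 2 is entry (1,2) of T⁴, where T is the adjacency matrix.
T² = [[1, 1, 0], [1, 1, 0], [0, 0, 2]]
T³ = [[0, 0, 2], [0, 0, 2], [2, 2, 0]]
T⁴ = [[2, 2, 0], [2, 2, 0], [0, 0, 4]]

2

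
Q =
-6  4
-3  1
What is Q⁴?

[[276, -260], [195, -179]]

tr Q = -5 and det Q = 6, so the characteristic polynomial is λ² − (-5)λ + (6) with roots -2 and -3.
Eigenvectors give P = [[1, 4], [1, 3]] with P⁻¹ = [[-3, 4], [1, -1]], and Q = P·diag(-2, -3)·P⁻¹.
Then Q⁴ = P·diag(16, 81)·P⁻¹ = [[16, 324], [16, 243]] · [[-3, 4], [1, -1]] = [[276, -260], [195, -179]].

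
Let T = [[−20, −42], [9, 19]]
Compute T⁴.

[[106, 210], [−45, −89]]

tr T = −1 and det T = −2, so the characteristic polynomial is λ² − (−1)λ + (−2) with roots 1 and −2.
Eigenvectors give P = [[−2, 7], [1, −3]] with P⁻¹ = [[3, 7], [1, 2]], and T = P·diag(1, −2)·P⁻¹.
Then T⁴ = P·diag(1, 16)·P⁻¹ = [[−2, 112], [1, −48]] · [[3, 7], [1, 2]] = [[106, 210], [−45, −89]].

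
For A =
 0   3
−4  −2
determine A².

[[−12, −6], [8, −8]]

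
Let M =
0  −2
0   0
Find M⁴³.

M is strictly triangular, hence nilpotent: M² = 0, so M⁴³ = 0.

[[0, 0], [0, 0]]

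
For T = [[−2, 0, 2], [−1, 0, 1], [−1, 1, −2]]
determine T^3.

[[2, −8, 22], [1, −4, 11], [−7, 3, −2]]

T^2 = [[2, 2, −8], [1, 1, −4], [3, −2, 3]]
T^3 = [[2, −8, 22], [1, −4, 11], [−7, 3, −2]]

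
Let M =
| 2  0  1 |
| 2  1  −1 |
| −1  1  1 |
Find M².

[[3, 1, 3], [7, 0, 0], [−1, 2, −1]]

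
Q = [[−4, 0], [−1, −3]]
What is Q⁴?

[[256, 0], [175, 81]]

Q² = [[16, 0], [7, 9]]
Q³ = [[−64, 0], [−37, −27]]
Q⁴ = [[256, 0], [175, 81]]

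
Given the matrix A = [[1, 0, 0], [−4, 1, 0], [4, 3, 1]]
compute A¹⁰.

[[1, 0, 0], [−40, 1, 0], [−500, 30, 1]]

A = I + N where N = [[0, 0, 0], [−4, 0, 0], [4, 3, 0]] is strictly lower-triangular, so N³ = 0.
(I + N)¹⁰ = I + 10·N + 45·N² = [[1, 0, 0], [−40, 1, 0], [−500, 30, 1]].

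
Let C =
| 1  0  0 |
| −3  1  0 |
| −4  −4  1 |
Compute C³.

[[1, 0, 0], [−9, 1, 0], [24, −12, 1]]

C = I + N where N = [[0, 0, 0], [−3, 0, 0], [−4, −4, 0]] is strictly lower-triangular, so N³ = 0.
(I + N)³ = I + 3·N + 3·N² = [[1, 0, 0], [−9, 1, 0], [24, −12, 1]].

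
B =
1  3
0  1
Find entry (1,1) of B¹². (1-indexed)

1

B = I + N where N = [[0, 3], [0, 0]] is strictly upper-triangular, so N² = 0.
(I + N)¹² = I + 12·N = [[1, 36], [0, 1]].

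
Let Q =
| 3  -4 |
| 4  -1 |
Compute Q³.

[[-53, 36], [-36, -17]]

Q² = [[-7, -8], [8, -15]]
Q³ = [[-53, 36], [-36, -17]]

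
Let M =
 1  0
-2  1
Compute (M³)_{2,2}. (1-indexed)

1

M = I + N where N = [[0, 0], [-2, 0]] is strictly lower-triangular, so N² = 0.
(I + N)³ = I + 3·N = [[1, 0], [-6, 1]].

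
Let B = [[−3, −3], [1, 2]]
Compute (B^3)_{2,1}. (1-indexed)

B^2 = [[6, 3], [−1, 1]]
B^3 = [[−15, −12], [4, 5]]

4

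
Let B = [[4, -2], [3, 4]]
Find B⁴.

[[-284, -320], [480, -284]]

B² = [[10, -16], [24, 10]]
B³ = [[-8, -84], [126, -8]]
B⁴ = [[-284, -320], [480, -284]]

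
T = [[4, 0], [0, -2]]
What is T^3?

T^2 = [[16, 0], [0, 4]]
T^3 = [[64, 0], [0, -8]]

[[64, 0], [0, -8]]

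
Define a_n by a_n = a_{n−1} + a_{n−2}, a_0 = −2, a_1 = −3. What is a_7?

With companion matrix M = [[1, 1], [1, 0]], [a_n, a_{n−1}]ᵀ = M·[a_{n−1}, a_{n−2}]ᵀ, so [a_7, a_6]ᵀ = M^6·[a_1, a_0]ᵀ.
M^6 = [[13, 8], [8, 5]], giving [a_7, a_6]ᵀ = [[−55], [−34]].

−55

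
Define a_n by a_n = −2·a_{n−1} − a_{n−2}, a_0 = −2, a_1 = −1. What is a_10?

28

With companion matrix A = [[−2, −1], [1, 0]], [a_n, a_{n−1}]ᵀ = A·[a_{n−1}, a_{n−2}]ᵀ, so [a_10, a_9]ᵀ = A⁹·[a_1, a_0]ᵀ.
A⁹ = [[−10, −9], [9, 8]], giving [a_10, a_9]ᵀ = [[28], [−25]].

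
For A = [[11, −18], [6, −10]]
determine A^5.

[[131, −198], [66, −100]]

tr A = 1 and det A = −2, so the characteristic polynomial is λ² − (1)λ + (−2) with roots 2 and −1.
Eigenvectors give P = [[−2, 3], [−1, 2]] with P⁻¹ = [[−2, 3], [−1, 2]], and A = P·diag(2, −1)·P⁻¹.
Then A^5 = P·diag(32, −1)·P⁻¹ = [[−64, −3], [−32, −2]] · [[−2, 3], [−1, 2]] = [[131, −198], [66, −100]].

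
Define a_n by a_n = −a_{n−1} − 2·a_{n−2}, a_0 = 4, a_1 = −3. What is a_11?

−157

With companion matrix M = [[−1, −2], [1, 0]], [a_n, a_{n−1}]ᵀ = M·[a_{n−1}, a_{n−2}]ᵀ, so [a_11, a_10]ᵀ = M^10·[a_1, a_0]ᵀ.
M^10 = [[23, −22], [11, 34]], giving [a_11, a_10]ᵀ = [[−157], [103]].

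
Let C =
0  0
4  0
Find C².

[[0, 0], [0, 0]]

C is strictly triangular, hence nilpotent: C² = 0, so C² = 0.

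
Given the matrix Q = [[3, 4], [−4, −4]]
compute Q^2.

[[−7, −4], [4, 0]]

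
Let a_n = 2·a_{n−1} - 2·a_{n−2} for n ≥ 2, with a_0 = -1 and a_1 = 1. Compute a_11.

96

With companion matrix Q = [[2, -2], [1, 0]], [a_n, a_{n−1}]ᵀ = Q·[a_{n−1}, a_{n−2}]ᵀ, so [a_11, a_10]ᵀ = Q¹⁰·[a_1, a_0]ᵀ.
Q¹⁰ = [[32, -64], [32, -32]], giving [a_11, a_10]ᵀ = [[96], [64]].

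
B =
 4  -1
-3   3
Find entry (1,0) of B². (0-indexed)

-21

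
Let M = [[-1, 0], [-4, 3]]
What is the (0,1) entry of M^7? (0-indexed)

0

tr M = 2 and det M = -3, so the characteristic polynomial is λ² − (2)λ + (-3) with roots 3 and -1.
Eigenvectors give P = [[0, -1], [1, -1]] with P⁻¹ = [[-1, 1], [-1, 0]], and M = P·diag(3, -1)·P⁻¹.
Then M^7 = P·diag(2187, -1)·P⁻¹ = [[0, 1], [2187, 1]] · [[-1, 1], [-1, 0]] = [[-1, 0], [-2188, 2187]].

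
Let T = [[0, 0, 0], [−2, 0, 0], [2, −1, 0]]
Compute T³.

T is strictly triangular, hence nilpotent: T³ = 0, so T³ = 0.

[[0, 0, 0], [0, 0, 0], [0, 0, 0]]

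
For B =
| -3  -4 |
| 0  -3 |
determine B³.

B² = [[9, 24], [0, 9]]
B³ = [[-27, -108], [0, -27]]

[[-27, -108], [0, -27]]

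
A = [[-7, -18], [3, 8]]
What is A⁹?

[[-1027, -3078], [513, 1538]]

tr A = 1 and det A = -2, so the characteristic polynomial is λ² − (1)λ + (-2) with roots -1 and 2.
Eigenvectors give P = [[-3, 2], [1, -1]] with P⁻¹ = [[-1, -2], [-1, -3]], and A = P·diag(-1, 2)·P⁻¹.
Then A⁹ = P·diag(-1, 512)·P⁻¹ = [[3, 1024], [-1, -512]] · [[-1, -2], [-1, -3]] = [[-1027, -3078], [513, 1538]].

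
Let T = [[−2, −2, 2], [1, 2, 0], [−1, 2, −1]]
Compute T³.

T² = [[0, 4, −6], [0, 2, 2], [5, 4, −1]]
T³ = [[10, −4, 6], [0, 8, −2], [−5, −4, 11]]

[[10, −4, 6], [0, 8, −2], [−5, −4, 11]]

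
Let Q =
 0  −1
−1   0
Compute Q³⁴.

[[1, 0], [0, 1]]

Q² = I (check: tr Q = 0 and det Q = −1), so Q³⁴ = I since 34 is even.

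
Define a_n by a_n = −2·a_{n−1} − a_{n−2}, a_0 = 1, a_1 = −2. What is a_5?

With companion matrix M = [[−2, −1], [1, 0]], [a_n, a_{n−1}]ᵀ = M·[a_{n−1}, a_{n−2}]ᵀ, so [a_5, a_4]ᵀ = M⁴·[a_1, a_0]ᵀ.
M⁴ = [[5, 4], [−4, −3]], giving [a_5, a_4]ᵀ = [[−6], [5]].

−6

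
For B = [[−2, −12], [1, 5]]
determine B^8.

[[−764, −3060], [255, 1021]]

tr B = 3 and det B = 2, so the characteristic polynomial is λ² − (3)λ + (2) with roots 1 and 2.
Eigenvectors give P = [[4, −3], [−1, 1]] with P⁻¹ = [[1, 3], [1, 4]], and B = P·diag(1, 2)·P⁻¹.
Then B^8 = P·diag(1, 256)·P⁻¹ = [[4, −768], [−1, 256]] · [[1, 3], [1, 4]] = [[−764, −3060], [255, 1021]].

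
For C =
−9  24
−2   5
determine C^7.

tr C = −4 and det C = 3, so the characteristic polynomial is λ² − (−4)λ + (3) with roots −1 and −3.
Eigenvectors give P = [[3, 4], [1, 1]] with P⁻¹ = [[−1, 4], [1, −3]], and C = P·diag(−1, −3)·P⁻¹.
Then C^7 = P·diag(−1, −2187)·P⁻¹ = [[−3, −8748], [−1, −2187]] · [[−1, 4], [1, −3]] = [[−8745, 26232], [−2186, 6557]].

[[−8745, 26232], [−2186, 6557]]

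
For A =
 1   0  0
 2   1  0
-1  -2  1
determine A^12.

A = I + N where N = [[0, 0, 0], [2, 0, 0], [-1, -2, 0]] is strictly lower-triangular, so N^3 = 0.
(I + N)^12 = I + 12·N + 66·N^2 = [[1, 0, 0], [24, 1, 0], [-276, -24, 1]].

[[1, 0, 0], [24, 1, 0], [-276, -24, 1]]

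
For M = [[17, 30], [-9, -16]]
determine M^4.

[[91, 150], [-45, -74]]

tr M = 1 and det M = -2, so the characteristic polynomial is λ² − (1)λ + (-2) with roots -1 and 2.
Eigenvectors give P = [[-5, -2], [3, 1]] with P⁻¹ = [[1, 2], [-3, -5]], and M = P·diag(-1, 2)·P⁻¹.
Then M^4 = P·diag(1, 16)·P⁻¹ = [[-5, -32], [3, 16]] · [[1, 2], [-3, -5]] = [[91, 150], [-45, -74]].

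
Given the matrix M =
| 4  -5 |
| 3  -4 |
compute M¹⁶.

M² = I (check: tr M = 0 and det M = -1), so M¹⁶ = I since 16 is even.

[[1, 0], [0, 1]]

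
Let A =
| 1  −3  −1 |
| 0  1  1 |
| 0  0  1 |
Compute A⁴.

A = I + N where N = [[0, −3, −1], [0, 0, 1], [0, 0, 0]] is strictly upper-triangular, so N³ = 0.
(I + N)⁴ = I + 4·N + 6·N² = [[1, −12, −22], [0, 1, 4], [0, 0, 1]].

[[1, −12, −22], [0, 1, 4], [0, 0, 1]]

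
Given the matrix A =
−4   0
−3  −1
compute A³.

A² = [[16, 0], [15, 1]]
A³ = [[−64, 0], [−63, −1]]

[[−64, 0], [−63, −1]]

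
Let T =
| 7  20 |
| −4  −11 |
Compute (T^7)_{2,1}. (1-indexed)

−4372

tr T = −4 and det T = 3, so the characteristic polynomial is λ² − (−4)λ + (3) with roots −3 and −1.
Eigenvectors give P = [[−2, 5], [1, −2]] with P⁻¹ = [[2, 5], [1, 2]], and T = P·diag(−3, −1)·P⁻¹.
Then T^7 = P·diag(−2187, −1)·P⁻¹ = [[4374, −5], [−2187, 2]] · [[2, 5], [1, 2]] = [[8743, 21860], [−4372, −10931]].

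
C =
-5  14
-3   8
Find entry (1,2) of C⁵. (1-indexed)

tr C = 3 and det C = 2, so the characteristic polynomial is λ² − (3)λ + (2) with roots 1 and 2.
Eigenvectors give P = [[7, 2], [3, 1]] with P⁻¹ = [[1, -2], [-3, 7]], and C = P·diag(1, 2)·P⁻¹.
Then C⁵ = P·diag(1, 32)·P⁻¹ = [[7, 64], [3, 32]] · [[1, -2], [-3, 7]] = [[-185, 434], [-93, 218]].

434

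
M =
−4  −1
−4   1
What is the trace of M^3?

−99

M^2 = [[20, 3], [12, 5]]
M^3 = [[−92, −17], [−68, −7]]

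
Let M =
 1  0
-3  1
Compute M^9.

[[1, 0], [-27, 1]]

M = I + N where N = [[0, 0], [-3, 0]] is strictly lower-triangular, so N^2 = 0.
(I + N)^9 = I + 9·N = [[1, 0], [-27, 1]].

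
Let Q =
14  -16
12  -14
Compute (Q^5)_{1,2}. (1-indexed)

tr Q = 0 and det Q = -4, so the characteristic polynomial is λ² − (0)λ + (-4) with roots -2 and 2.
Eigenvectors give P = [[1, 4], [1, 3]] with P⁻¹ = [[-3, 4], [1, -1]], and Q = P·diag(-2, 2)·P⁻¹.
Then Q^5 = P·diag(-32, 32)·P⁻¹ = [[-32, 128], [-32, 96]] · [[-3, 4], [1, -1]] = [[224, -256], [192, -224]].

-256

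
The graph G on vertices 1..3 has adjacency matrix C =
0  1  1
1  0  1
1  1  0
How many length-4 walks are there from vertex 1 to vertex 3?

5

The number of length-4 walks from vertex 1 to vertex 3 is entry (1,3) of C^4, where C is the adjacency matrix.
C^2 = [[2, 1, 1], [1, 2, 1], [1, 1, 2]]
C^3 = [[2, 3, 3], [3, 2, 3], [3, 3, 2]]
C^4 = [[6, 5, 5], [5, 6, 5], [5, 5, 6]]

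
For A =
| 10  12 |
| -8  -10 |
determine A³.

tr A = 0 and det A = -4, so the characteristic polynomial is λ² − (0)λ + (-4) with roots -2 and 2.
Eigenvectors give P = [[-1, 3], [1, -2]] with P⁻¹ = [[2, 3], [1, 1]], and A = P·diag(-2, 2)·P⁻¹.
Then A³ = P·diag(-8, 8)·P⁻¹ = [[8, 24], [-8, -16]] · [[2, 3], [1, 1]] = [[40, 48], [-32, -40]].

[[40, 48], [-32, -40]]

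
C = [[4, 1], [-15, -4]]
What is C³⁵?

[[4, 1], [-15, -4]]

C² = I (check: tr C = 0 and det C = -1), so C³⁵ = C since 35 is odd.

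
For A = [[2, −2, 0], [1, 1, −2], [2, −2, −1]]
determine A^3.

A^2 = [[2, −6, 4], [−1, 3, 0], [0, −4, 5]]
A^3 = [[6, −18, 8], [1, 5, −6], [6, −14, 3]]

[[6, −18, 8], [1, 5, −6], [6, −14, 3]]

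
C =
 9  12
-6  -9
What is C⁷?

tr C = 0 and det C = -9, so the characteristic polynomial is λ² − (0)λ + (-9) with roots -3 and 3.
Eigenvectors give P = [[-1, 2], [1, -1]] with P⁻¹ = [[1, 2], [1, 1]], and C = P·diag(-3, 3)·P⁻¹.
Then C⁷ = P·diag(-2187, 2187)·P⁻¹ = [[2187, 4374], [-2187, -2187]] · [[1, 2], [1, 1]] = [[6561, 8748], [-4374, -6561]].

[[6561, 8748], [-4374, -6561]]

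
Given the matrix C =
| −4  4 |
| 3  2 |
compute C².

[[28, −8], [−6, 16]]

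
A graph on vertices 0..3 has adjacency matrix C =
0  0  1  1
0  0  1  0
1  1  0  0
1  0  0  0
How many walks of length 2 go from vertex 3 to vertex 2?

1

The number of length-2 walks from vertex 3 to vertex 2 is entry (3,2) of C^2, where C is the adjacency matrix.
C^2 = [[2, 1, 0, 0], [1, 1, 0, 0], [0, 0, 2, 1], [0, 0, 1, 1]]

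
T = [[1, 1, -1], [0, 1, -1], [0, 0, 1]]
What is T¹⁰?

[[1, 10, -55], [0, 1, -10], [0, 0, 1]]

T = I + N where N = [[0, 1, -1], [0, 0, -1], [0, 0, 0]] is strictly upper-triangular, so N³ = 0.
(I + N)¹⁰ = I + 10·N + 45·N² = [[1, 10, -55], [0, 1, -10], [0, 0, 1]].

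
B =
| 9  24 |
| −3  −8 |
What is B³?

[[9, 24], [−3, −8]]

B² = B (a projection; rank 1, trace 1), so B³ = B.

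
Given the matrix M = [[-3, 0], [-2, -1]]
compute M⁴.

tr M = -4 and det M = 3, so the characteristic polynomial is λ² − (-4)λ + (3) with roots -1 and -3.
Eigenvectors give P = [[0, 1], [-1, 1]] with P⁻¹ = [[1, -1], [1, 0]], and M = P·diag(-1, -3)·P⁻¹.
Then M⁴ = P·diag(1, 81)·P⁻¹ = [[0, 81], [-1, 81]] · [[1, -1], [1, 0]] = [[81, 0], [80, 1]].

[[81, 0], [80, 1]]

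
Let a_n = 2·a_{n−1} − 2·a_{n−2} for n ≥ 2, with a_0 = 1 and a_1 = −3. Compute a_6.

32

With companion matrix T = [[2, −2], [1, 0]], [a_n, a_{n−1}]ᵀ = T·[a_{n−1}, a_{n−2}]ᵀ, so [a_6, a_5]ᵀ = T^5·[a_1, a_0]ᵀ.
T^5 = [[−8, 8], [−4, 0]], giving [a_6, a_5]ᵀ = [[32], [12]].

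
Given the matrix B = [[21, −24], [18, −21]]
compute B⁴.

tr B = 0 and det B = −9, so the characteristic polynomial is λ² − (0)λ + (−9) with roots −3 and 3.
Eigenvectors give P = [[−1, −4], [−1, −3]] with P⁻¹ = [[3, −4], [−1, 1]], and B = P·diag(−3, 3)·P⁻¹.
Then B⁴ = P·diag(81, 81)·P⁻¹ = [[−81, −324], [−81, −243]] · [[3, −4], [−1, 1]] = [[81, 0], [0, 81]].

[[81, 0], [0, 81]]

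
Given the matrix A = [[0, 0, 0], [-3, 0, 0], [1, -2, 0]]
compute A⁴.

[[0, 0, 0], [0, 0, 0], [0, 0, 0]]

A is strictly triangular, hence nilpotent: A³ = 0, so A⁴ = 0.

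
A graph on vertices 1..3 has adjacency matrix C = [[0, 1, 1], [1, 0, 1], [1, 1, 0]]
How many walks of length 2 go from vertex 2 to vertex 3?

1

The number of length-2 walks from vertex 2 to vertex 3 is entry (2,3) of C², where C is the adjacency matrix.
C² = [[2, 1, 1], [1, 2, 1], [1, 1, 2]]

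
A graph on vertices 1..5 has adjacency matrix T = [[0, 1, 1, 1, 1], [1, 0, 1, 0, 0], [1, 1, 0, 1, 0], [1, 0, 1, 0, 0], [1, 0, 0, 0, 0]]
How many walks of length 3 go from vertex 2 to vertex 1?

The number of length-3 walks from vertex 2 to vertex 1 is entry (2,1) of T³, where T is the adjacency matrix.
T² = [[4, 1, 2, 1, 0], [1, 2, 1, 2, 1], [2, 1, 3, 1, 1], [1, 2, 1, 2, 1], [0, 1, 1, 1, 1]]
T³ = [[4, 6, 6, 6, 4], [6, 2, 5, 2, 1], [6, 5, 4, 5, 2], [6, 2, 5, 2, 1], [4, 1, 2, 1, 0]]

6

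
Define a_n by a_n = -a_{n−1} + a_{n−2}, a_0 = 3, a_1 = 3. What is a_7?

With companion matrix A = [[-1, 1], [1, 0]], [a_n, a_{n−1}]ᵀ = A·[a_{n−1}, a_{n−2}]ᵀ, so [a_7, a_6]ᵀ = A⁶·[a_1, a_0]ᵀ.
A⁶ = [[13, -8], [-8, 5]], giving [a_7, a_6]ᵀ = [[15], [-9]].

15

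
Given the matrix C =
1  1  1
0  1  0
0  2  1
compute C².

[[1, 4, 2], [0, 1, 0], [0, 4, 1]]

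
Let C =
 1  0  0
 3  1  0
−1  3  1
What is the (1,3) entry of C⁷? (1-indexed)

0

C = I + N where N = [[0, 0, 0], [3, 0, 0], [−1, 3, 0]] is strictly lower-triangular, so N³ = 0.
(I + N)⁷ = I + 7·N + 21·N² = [[1, 0, 0], [21, 1, 0], [182, 21, 1]].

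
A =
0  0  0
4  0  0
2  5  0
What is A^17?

[[0, 0, 0], [0, 0, 0], [0, 0, 0]]

A is strictly triangular, hence nilpotent: A^3 = 0, so A^17 = 0.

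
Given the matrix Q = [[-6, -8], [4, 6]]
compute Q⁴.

tr Q = 0 and det Q = -4, so the characteristic polynomial is λ² − (0)λ + (-4) with roots 2 and -2.
Eigenvectors give P = [[-1, 2], [1, -1]] with P⁻¹ = [[1, 2], [1, 1]], and Q = P·diag(2, -2)·P⁻¹.
Then Q⁴ = P·diag(16, 16)·P⁻¹ = [[-16, 32], [16, -16]] · [[1, 2], [1, 1]] = [[16, 0], [0, 16]].

[[16, 0], [0, 16]]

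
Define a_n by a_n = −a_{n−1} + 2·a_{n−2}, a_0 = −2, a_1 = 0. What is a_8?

−172

With companion matrix B = [[−1, 2], [1, 0]], [a_n, a_{n−1}]ᵀ = B·[a_{n−1}, a_{n−2}]ᵀ, so [a_8, a_7]ᵀ = B⁷·[a_1, a_0]ᵀ.
B⁷ = [[−85, 86], [43, −42]], giving [a_8, a_7]ᵀ = [[−172], [84]].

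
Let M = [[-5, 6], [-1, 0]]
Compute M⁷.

[[-6305, 12354], [-2059, 3990]]

tr M = -5 and det M = 6, so the characteristic polynomial is λ² − (-5)λ + (6) with roots -3 and -2.
Eigenvectors give P = [[3, -2], [1, -1]] with P⁻¹ = [[1, -2], [1, -3]], and M = P·diag(-3, -2)·P⁻¹.
Then M⁷ = P·diag(-2187, -128)·P⁻¹ = [[-6561, 256], [-2187, 128]] · [[1, -2], [1, -3]] = [[-6305, 12354], [-2059, 3990]].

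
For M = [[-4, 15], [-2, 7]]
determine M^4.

[[-74, 225], [-30, 91]]

tr M = 3 and det M = 2, so the characteristic polynomial is λ² − (3)λ + (2) with roots 2 and 1.
Eigenvectors give P = [[-5, 3], [-2, 1]] with P⁻¹ = [[1, -3], [2, -5]], and M = P·diag(2, 1)·P⁻¹.
Then M^4 = P·diag(16, 1)·P⁻¹ = [[-80, 3], [-32, 1]] · [[1, -3], [2, -5]] = [[-74, 225], [-30, 91]].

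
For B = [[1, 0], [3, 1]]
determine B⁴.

[[1, 0], [12, 1]]

B = I + N where N = [[0, 0], [3, 0]] is strictly lower-triangular, so N² = 0.
(I + N)⁴ = I + 4·N = [[1, 0], [12, 1]].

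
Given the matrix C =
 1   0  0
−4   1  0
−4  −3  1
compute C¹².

C = I + N where N = [[0, 0, 0], [−4, 0, 0], [−4, −3, 0]] is strictly lower-triangular, so N³ = 0.
(I + N)¹² = I + 12·N + 66·N² = [[1, 0, 0], [−48, 1, 0], [744, −36, 1]].

[[1, 0, 0], [−48, 1, 0], [744, −36, 1]]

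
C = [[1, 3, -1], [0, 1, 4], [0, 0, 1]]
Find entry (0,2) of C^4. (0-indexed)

C = I + N where N = [[0, 3, -1], [0, 0, 4], [0, 0, 0]] is strictly upper-triangular, so N^3 = 0.
(I + N)^4 = I + 4·N + 6·N^2 = [[1, 12, 68], [0, 1, 16], [0, 0, 1]].

68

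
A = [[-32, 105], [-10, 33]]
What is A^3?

[[-218, 735], [-70, 237]]

tr A = 1 and det A = -6, so the characteristic polynomial is λ² − (1)λ + (-6) with roots 3 and -2.
Eigenvectors give P = [[3, 7], [1, 2]] with P⁻¹ = [[-2, 7], [1, -3]], and A = P·diag(3, -2)·P⁻¹.
Then A^3 = P·diag(27, -8)·P⁻¹ = [[81, -56], [27, -16]] · [[-2, 7], [1, -3]] = [[-218, 735], [-70, 237]].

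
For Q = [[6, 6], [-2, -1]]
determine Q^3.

[[84, 114], [-38, -49]]

tr Q = 5 and det Q = 6, so the characteristic polynomial is λ² − (5)λ + (6) with roots 2 and 3.
Eigenvectors give P = [[-3, -2], [2, 1]] with P⁻¹ = [[1, 2], [-2, -3]], and Q = P·diag(2, 3)·P⁻¹.
Then Q^3 = P·diag(8, 27)·P⁻¹ = [[-24, -54], [16, 27]] · [[1, 2], [-2, -3]] = [[84, 114], [-38, -49]].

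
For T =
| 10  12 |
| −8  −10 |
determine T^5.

[[160, 192], [−128, −160]]

tr T = 0 and det T = −4, so the characteristic polynomial is λ² − (0)λ + (−4) with roots −2 and 2.
Eigenvectors give P = [[1, −3], [−1, 2]] with P⁻¹ = [[−2, −3], [−1, −1]], and T = P·diag(−2, 2)·P⁻¹.
Then T^5 = P·diag(−32, 32)·P⁻¹ = [[−32, −96], [32, 64]] · [[−2, −3], [−1, −1]] = [[160, 192], [−128, −160]].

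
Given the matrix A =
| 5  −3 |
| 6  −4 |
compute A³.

[[17, −9], [18, −10]]

tr A = 1 and det A = −2, so the characteristic polynomial is λ² − (1)λ + (−2) with roots 2 and −1.
Eigenvectors give P = [[1, −1], [1, −2]] with P⁻¹ = [[2, −1], [1, −1]], and A = P·diag(2, −1)·P⁻¹.
Then A³ = P·diag(8, −1)·P⁻¹ = [[8, 1], [8, 2]] · [[2, −1], [1, −1]] = [[17, −9], [18, −10]].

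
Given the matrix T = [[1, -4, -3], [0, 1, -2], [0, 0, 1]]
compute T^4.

[[1, -16, 36], [0, 1, -8], [0, 0, 1]]

T = I + N where N = [[0, -4, -3], [0, 0, -2], [0, 0, 0]] is strictly upper-triangular, so N^3 = 0.
(I + N)^4 = I + 4·N + 6·N^2 = [[1, -16, 36], [0, 1, -8], [0, 0, 1]].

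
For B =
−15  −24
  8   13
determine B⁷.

[[−8751, −13128], [4376, 6565]]

tr B = −2 and det B = −3, so the characteristic polynomial is λ² − (−2)λ + (−3) with roots −3 and 1.
Eigenvectors give P = [[−2, −3], [1, 2]] with P⁻¹ = [[−2, −3], [1, 2]], and B = P·diag(−3, 1)·P⁻¹.
Then B⁷ = P·diag(−2187, 1)·P⁻¹ = [[4374, −3], [−2187, 2]] · [[−2, −3], [1, 2]] = [[−8751, −13128], [4376, 6565]].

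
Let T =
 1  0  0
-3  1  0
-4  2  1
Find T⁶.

T = I + N where N = [[0, 0, 0], [-3, 0, 0], [-4, 2, 0]] is strictly lower-triangular, so N³ = 0.
(I + N)⁶ = I + 6·N + 15·N² = [[1, 0, 0], [-18, 1, 0], [-114, 12, 1]].

[[1, 0, 0], [-18, 1, 0], [-114, 12, 1]]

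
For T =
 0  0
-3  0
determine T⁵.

T is strictly triangular, hence nilpotent: T² = 0, so T⁵ = 0.

[[0, 0], [0, 0]]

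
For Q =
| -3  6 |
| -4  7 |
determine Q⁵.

[[-483, 726], [-484, 727]]

tr Q = 4 and det Q = 3, so the characteristic polynomial is λ² − (4)λ + (3) with roots 1 and 3.
Eigenvectors give P = [[3, 1], [2, 1]] with P⁻¹ = [[1, -1], [-2, 3]], and Q = P·diag(1, 3)·P⁻¹.
Then Q⁵ = P·diag(1, 243)·P⁻¹ = [[3, 243], [2, 243]] · [[1, -1], [-2, 3]] = [[-483, 726], [-484, 727]].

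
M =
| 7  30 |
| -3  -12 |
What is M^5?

tr M = -5 and det M = 6, so the characteristic polynomial is λ² − (-5)λ + (6) with roots -3 and -2.
Eigenvectors give P = [[3, -10], [-1, 3]] with P⁻¹ = [[-3, -10], [-1, -3]], and M = P·diag(-3, -2)·P⁻¹.
Then M^5 = P·diag(-243, -32)·P⁻¹ = [[-729, 320], [243, -96]] · [[-3, -10], [-1, -3]] = [[1867, 6330], [-633, -2142]].

[[1867, 6330], [-633, -2142]]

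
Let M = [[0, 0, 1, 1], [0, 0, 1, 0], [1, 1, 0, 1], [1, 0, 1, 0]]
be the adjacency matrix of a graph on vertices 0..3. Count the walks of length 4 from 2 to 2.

The number of length-4 walks from vertex 2 to vertex 2 is entry (2,2) of M⁴, where M is the adjacency matrix.
M² = [[2, 1, 1, 1], [1, 1, 0, 1], [1, 0, 3, 1], [1, 1, 1, 2]]
M³ = [[2, 1, 4, 3], [1, 0, 3, 1], [4, 3, 2, 4], [3, 1, 4, 2]]
M⁴ = [[7, 4, 6, 6], [4, 3, 2, 4], [6, 2, 11, 6], [6, 4, 6, 7]]

11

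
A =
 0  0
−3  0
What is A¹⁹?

A is strictly triangular, hence nilpotent: A² = 0, so A¹⁹ = 0.

[[0, 0], [0, 0]]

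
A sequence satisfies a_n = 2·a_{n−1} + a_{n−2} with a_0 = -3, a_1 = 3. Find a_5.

With companion matrix C = [[2, 1], [1, 0]], [a_n, a_{n−1}]ᵀ = C·[a_{n−1}, a_{n−2}]ᵀ, so [a_5, a_4]ᵀ = C⁴·[a_1, a_0]ᵀ.
C⁴ = [[29, 12], [12, 5]], giving [a_5, a_4]ᵀ = [[51], [21]].

51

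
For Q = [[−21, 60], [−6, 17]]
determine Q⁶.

[[7281, −21840], [2184, −6551]]

tr Q = −4 and det Q = 3, so the characteristic polynomial is λ² − (−4)λ + (3) with roots −3 and −1.
Eigenvectors give P = [[10, 3], [3, 1]] with P⁻¹ = [[1, −3], [−3, 10]], and Q = P·diag(−3, −1)·P⁻¹.
Then Q⁶ = P·diag(729, 1)·P⁻¹ = [[7290, 3], [2187, 1]] · [[1, −3], [−3, 10]] = [[7281, −21840], [2184, −6551]].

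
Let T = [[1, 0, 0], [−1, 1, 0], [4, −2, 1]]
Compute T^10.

T = I + N where N = [[0, 0, 0], [−1, 0, 0], [4, −2, 0]] is strictly lower-triangular, so N^3 = 0.
(I + N)^10 = I + 10·N + 45·N^2 = [[1, 0, 0], [−10, 1, 0], [130, −20, 1]].

[[1, 0, 0], [−10, 1, 0], [130, −20, 1]]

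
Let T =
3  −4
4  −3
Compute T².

[[−7, 0], [0, −7]]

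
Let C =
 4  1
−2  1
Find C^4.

[[146, 65], [−130, −49]]

tr C = 5 and det C = 6, so the characteristic polynomial is λ² − (5)λ + (6) with roots 2 and 3.
Eigenvectors give P = [[−1, −1], [2, 1]] with P⁻¹ = [[1, 1], [−2, −1]], and C = P·diag(2, 3)·P⁻¹.
Then C^4 = P·diag(16, 81)·P⁻¹ = [[−16, −81], [32, 81]] · [[1, 1], [−2, −1]] = [[146, 65], [−130, −49]].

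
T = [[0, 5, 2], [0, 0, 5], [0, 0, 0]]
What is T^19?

[[0, 0, 0], [0, 0, 0], [0, 0, 0]]

T is strictly triangular, hence nilpotent: T^3 = 0, so T^19 = 0.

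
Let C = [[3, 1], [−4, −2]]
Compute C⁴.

C² = [[5, 1], [−4, 0]]
C³ = [[11, 3], [−12, −4]]
C⁴ = [[21, 5], [−20, −4]]

[[21, 5], [−20, −4]]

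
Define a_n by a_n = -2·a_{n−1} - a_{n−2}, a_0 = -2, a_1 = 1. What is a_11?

With companion matrix T = [[-2, -1], [1, 0]], [a_n, a_{n−1}]ᵀ = T·[a_{n−1}, a_{n−2}]ᵀ, so [a_11, a_10]ᵀ = T¹⁰·[a_1, a_0]ᵀ.
T¹⁰ = [[11, 10], [-10, -9]], giving [a_11, a_10]ᵀ = [[-9], [8]].

-9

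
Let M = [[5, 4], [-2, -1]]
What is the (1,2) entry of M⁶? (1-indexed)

tr M = 4 and det M = 3, so the characteristic polynomial is λ² − (4)λ + (3) with roots 3 and 1.
Eigenvectors give P = [[2, -1], [-1, 1]] with P⁻¹ = [[1, 1], [1, 2]], and M = P·diag(3, 1)·P⁻¹.
Then M⁶ = P·diag(729, 1)·P⁻¹ = [[1458, -1], [-729, 1]] · [[1, 1], [1, 2]] = [[1457, 1456], [-728, -727]].

1456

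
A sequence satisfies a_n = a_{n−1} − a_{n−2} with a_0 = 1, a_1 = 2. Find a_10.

With companion matrix Q = [[1, −1], [1, 0]], [a_n, a_{n−1}]ᵀ = Q·[a_{n−1}, a_{n−2}]ᵀ, so [a_10, a_9]ᵀ = Q⁹·[a_1, a_0]ᵀ.
Q⁹ = [[−1, 0], [0, −1]], giving [a_10, a_9]ᵀ = [[−2], [−1]].

−2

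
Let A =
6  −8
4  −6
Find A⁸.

[[256, 0], [0, 256]]

tr A = 0 and det A = −4, so the characteristic polynomial is λ² − (0)λ + (−4) with roots −2 and 2.
Eigenvectors give P = [[1, 2], [1, 1]] with P⁻¹ = [[−1, 2], [1, −1]], and A = P·diag(−2, 2)·P⁻¹.
Then A⁸ = P·diag(256, 256)·P⁻¹ = [[256, 512], [256, 256]] · [[−1, 2], [1, −1]] = [[256, 0], [0, 256]].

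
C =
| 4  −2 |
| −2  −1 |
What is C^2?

[[20, −6], [−6, 5]]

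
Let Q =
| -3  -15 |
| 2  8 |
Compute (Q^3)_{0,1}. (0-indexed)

-285

tr Q = 5 and det Q = 6, so the characteristic polynomial is λ² − (5)λ + (6) with roots 3 and 2.
Eigenvectors give P = [[5, -3], [-2, 1]] with P⁻¹ = [[-1, -3], [-2, -5]], and Q = P·diag(3, 2)·P⁻¹.
Then Q^3 = P·diag(27, 8)·P⁻¹ = [[135, -24], [-54, 8]] · [[-1, -3], [-2, -5]] = [[-87, -285], [38, 122]].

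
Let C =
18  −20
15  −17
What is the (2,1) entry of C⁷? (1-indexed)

tr C = 1 and det C = −6, so the characteristic polynomial is λ² − (1)λ + (−6) with roots −2 and 3.
Eigenvectors give P = [[−1, −4], [−1, −3]] with P⁻¹ = [[3, −4], [−1, 1]], and C = P·diag(−2, 3)·P⁻¹.
Then C⁷ = P·diag(−128, 2187)·P⁻¹ = [[128, −8748], [128, −6561]] · [[3, −4], [−1, 1]] = [[9132, −9260], [6945, −7073]].

6945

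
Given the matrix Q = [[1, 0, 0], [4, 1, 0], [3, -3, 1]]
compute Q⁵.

Q = I + N where N = [[0, 0, 0], [4, 0, 0], [3, -3, 0]] is strictly lower-triangular, so N³ = 0.
(I + N)⁵ = I + 5·N + 10·N² = [[1, 0, 0], [20, 1, 0], [-105, -15, 1]].

[[1, 0, 0], [20, 1, 0], [-105, -15, 1]]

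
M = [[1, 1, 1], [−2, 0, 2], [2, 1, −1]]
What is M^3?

M^2 = [[1, 2, 2], [2, 0, −4], [−2, 1, 5]]
M^3 = [[1, 3, 3], [−6, −2, 6], [6, 3, −5]]

[[1, 3, 3], [−6, −2, 6], [6, 3, −5]]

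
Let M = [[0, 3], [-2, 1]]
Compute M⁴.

M² = [[-6, 3], [-2, -5]]
M³ = [[-6, -15], [10, -11]]
M⁴ = [[30, -33], [22, 19]]

[[30, -33], [22, 19]]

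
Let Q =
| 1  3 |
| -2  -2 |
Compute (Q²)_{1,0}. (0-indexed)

2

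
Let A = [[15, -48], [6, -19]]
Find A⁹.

[[157455, -472368], [59046, -177139]]

tr A = -4 and det A = 3, so the characteristic polynomial is λ² − (-4)λ + (3) with roots -1 and -3.
Eigenvectors give P = [[3, -8], [1, -3]] with P⁻¹ = [[3, -8], [1, -3]], and A = P·diag(-1, -3)·P⁻¹.
Then A⁹ = P·diag(-1, -19683)·P⁻¹ = [[-3, 157464], [-1, 59049]] · [[3, -8], [1, -3]] = [[157455, -472368], [59046, -177139]].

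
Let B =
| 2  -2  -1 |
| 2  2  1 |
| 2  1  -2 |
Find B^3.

B^2 = [[-2, -9, -2], [10, 1, -2], [2, -4, 3]]
B^3 = [[-26, -16, -3], [18, -20, -5], [2, -9, -12]]

[[-26, -16, -3], [18, -20, -5], [2, -9, -12]]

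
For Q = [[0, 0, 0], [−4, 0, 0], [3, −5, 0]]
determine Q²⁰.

[[0, 0, 0], [0, 0, 0], [0, 0, 0]]

Q is strictly triangular, hence nilpotent: Q³ = 0, so Q²⁰ = 0.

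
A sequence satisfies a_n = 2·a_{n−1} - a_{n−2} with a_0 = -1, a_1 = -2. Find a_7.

-8

With companion matrix M = [[2, -1], [1, 0]], [a_n, a_{n−1}]ᵀ = M·[a_{n−1}, a_{n−2}]ᵀ, so [a_7, a_6]ᵀ = M⁶·[a_1, a_0]ᵀ.
M⁶ = [[7, -6], [6, -5]], giving [a_7, a_6]ᵀ = [[-8], [-7]].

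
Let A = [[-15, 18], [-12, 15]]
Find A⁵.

[[-1215, 1458], [-972, 1215]]

tr A = 0 and det A = -9, so the characteristic polynomial is λ² − (0)λ + (-9) with roots 3 and -3.
Eigenvectors give P = [[1, 3], [1, 2]] with P⁻¹ = [[-2, 3], [1, -1]], and A = P·diag(3, -3)·P⁻¹.
Then A⁵ = P·diag(243, -243)·P⁻¹ = [[243, -729], [243, -486]] · [[-2, 3], [1, -1]] = [[-1215, 1458], [-972, 1215]].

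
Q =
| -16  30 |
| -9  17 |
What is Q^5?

[[-166, 330], [-99, 197]]

tr Q = 1 and det Q = -2, so the characteristic polynomial is λ² − (1)λ + (-2) with roots 2 and -1.
Eigenvectors give P = [[-5, 2], [-3, 1]] with P⁻¹ = [[1, -2], [3, -5]], and Q = P·diag(2, -1)·P⁻¹.
Then Q^5 = P·diag(32, -1)·P⁻¹ = [[-160, -2], [-96, -1]] · [[1, -2], [3, -5]] = [[-166, 330], [-99, 197]].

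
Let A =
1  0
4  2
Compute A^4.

[[1, 0], [60, 16]]

A^2 = [[1, 0], [12, 4]]
A^3 = [[1, 0], [28, 8]]
A^4 = [[1, 0], [60, 16]]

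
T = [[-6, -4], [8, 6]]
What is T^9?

tr T = 0 and det T = -4, so the characteristic polynomial is λ² − (0)λ + (-4) with roots -2 and 2.
Eigenvectors give P = [[-1, -1], [1, 2]] with P⁻¹ = [[-2, -1], [1, 1]], and T = P·diag(-2, 2)·P⁻¹.
Then T^9 = P·diag(-512, 512)·P⁻¹ = [[512, -512], [-512, 1024]] · [[-2, -1], [1, 1]] = [[-1536, -1024], [2048, 1536]].

[[-1536, -1024], [2048, 1536]]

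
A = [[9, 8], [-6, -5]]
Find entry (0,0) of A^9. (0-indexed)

tr A = 4 and det A = 3, so the characteristic polynomial is λ² − (4)λ + (3) with roots 1 and 3.
Eigenvectors give P = [[1, 4], [-1, -3]] with P⁻¹ = [[-3, -4], [1, 1]], and A = P·diag(1, 3)·P⁻¹.
Then A^9 = P·diag(1, 19683)·P⁻¹ = [[1, 78732], [-1, -59049]] · [[-3, -4], [1, 1]] = [[78729, 78728], [-59046, -59045]].

78729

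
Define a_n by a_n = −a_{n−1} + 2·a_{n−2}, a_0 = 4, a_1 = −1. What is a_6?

109

With companion matrix M = [[−1, 2], [1, 0]], [a_n, a_{n−1}]ᵀ = M·[a_{n−1}, a_{n−2}]ᵀ, so [a_6, a_5]ᵀ = M⁵·[a_1, a_0]ᵀ.
M⁵ = [[−21, 22], [11, −10]], giving [a_6, a_5]ᵀ = [[109], [−51]].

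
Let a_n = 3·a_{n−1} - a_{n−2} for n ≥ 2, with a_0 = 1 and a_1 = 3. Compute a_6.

377

With companion matrix B = [[3, -1], [1, 0]], [a_n, a_{n−1}]ᵀ = B·[a_{n−1}, a_{n−2}]ᵀ, so [a_6, a_5]ᵀ = B⁵·[a_1, a_0]ᵀ.
B⁵ = [[144, -55], [55, -21]], giving [a_6, a_5]ᵀ = [[377], [144]].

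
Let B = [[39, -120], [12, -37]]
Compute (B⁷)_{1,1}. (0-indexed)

tr B = 2 and det B = -3, so the characteristic polynomial is λ² − (2)λ + (-3) with roots 3 and -1.
Eigenvectors give P = [[10, 3], [3, 1]] with P⁻¹ = [[1, -3], [-3, 10]], and B = P·diag(3, -1)·P⁻¹.
Then B⁷ = P·diag(2187, -1)·P⁻¹ = [[21870, -3], [6561, -1]] · [[1, -3], [-3, 10]] = [[21879, -65640], [6564, -19693]].

-19693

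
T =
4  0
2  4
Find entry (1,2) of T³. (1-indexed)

0

T² = [[16, 0], [16, 16]]
T³ = [[64, 0], [96, 64]]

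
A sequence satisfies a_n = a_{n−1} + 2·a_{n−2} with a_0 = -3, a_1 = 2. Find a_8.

With companion matrix M = [[1, 2], [1, 0]], [a_n, a_{n−1}]ᵀ = M·[a_{n−1}, a_{n−2}]ᵀ, so [a_8, a_7]ᵀ = M⁷·[a_1, a_0]ᵀ.
M⁷ = [[85, 86], [43, 42]], giving [a_8, a_7]ᵀ = [[-88], [-40]].

-88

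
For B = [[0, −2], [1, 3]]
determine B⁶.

tr B = 3 and det B = 2, so the characteristic polynomial is λ² − (3)λ + (2) with roots 2 and 1.
Eigenvectors give P = [[1, 2], [−1, −1]] with P⁻¹ = [[−1, −2], [1, 1]], and B = P·diag(2, 1)·P⁻¹.
Then B⁶ = P·diag(64, 1)·P⁻¹ = [[64, 2], [−64, −1]] · [[−1, −2], [1, 1]] = [[−62, −126], [63, 127]].

[[−62, −126], [63, 127]]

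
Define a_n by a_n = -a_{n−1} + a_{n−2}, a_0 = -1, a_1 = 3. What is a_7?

With companion matrix Q = [[-1, 1], [1, 0]], [a_n, a_{n−1}]ᵀ = Q·[a_{n−1}, a_{n−2}]ᵀ, so [a_7, a_6]ᵀ = Q⁶·[a_1, a_0]ᵀ.
Q⁶ = [[13, -8], [-8, 5]], giving [a_7, a_6]ᵀ = [[47], [-29]].

47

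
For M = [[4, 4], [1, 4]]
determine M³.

M² = [[20, 32], [8, 20]]
M³ = [[112, 208], [52, 112]]

[[112, 208], [52, 112]]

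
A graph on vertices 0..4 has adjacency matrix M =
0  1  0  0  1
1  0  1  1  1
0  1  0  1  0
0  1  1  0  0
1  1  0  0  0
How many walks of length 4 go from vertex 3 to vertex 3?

The number of length-4 walks from vertex 3 to vertex 3 is entry (3,3) of M⁴, where M is the adjacency matrix.
M² = [[2, 1, 1, 1, 1], [1, 4, 1, 1, 1], [1, 1, 2, 1, 1], [1, 1, 1, 2, 1], [1, 1, 1, 1, 2]]
M³ = [[2, 5, 2, 2, 3], [5, 4, 5, 5, 5], [2, 5, 2, 3, 2], [2, 5, 3, 2, 2], [3, 5, 2, 2, 2]]
M⁴ = [[8, 9, 7, 7, 7], [9, 20, 9, 9, 9], [7, 9, 8, 7, 7], [7, 9, 7, 8, 7], [7, 9, 7, 7, 8]]

8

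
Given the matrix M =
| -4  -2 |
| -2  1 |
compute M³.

M² = [[20, 6], [6, 5]]
M³ = [[-92, -34], [-34, -7]]

[[-92, -34], [-34, -7]]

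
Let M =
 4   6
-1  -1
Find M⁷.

tr M = 3 and det M = 2, so the characteristic polynomial is λ² − (3)λ + (2) with roots 1 and 2.
Eigenvectors give P = [[-2, 3], [1, -1]] with P⁻¹ = [[1, 3], [1, 2]], and M = P·diag(1, 2)·P⁻¹.
Then M⁷ = P·diag(1, 128)·P⁻¹ = [[-2, 384], [1, -128]] · [[1, 3], [1, 2]] = [[382, 762], [-127, -253]].

[[382, 762], [-127, -253]]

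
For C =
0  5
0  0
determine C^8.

C is strictly triangular, hence nilpotent: C^2 = 0, so C^8 = 0.

[[0, 0], [0, 0]]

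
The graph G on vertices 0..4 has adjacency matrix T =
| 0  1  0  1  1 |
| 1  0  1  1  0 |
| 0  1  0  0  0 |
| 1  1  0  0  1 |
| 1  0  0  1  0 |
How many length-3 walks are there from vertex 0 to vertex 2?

1

The number of length-3 walks from vertex 0 to vertex 2 is entry (0,2) of T^3, where T is the adjacency matrix.
T^2 = [[3, 1, 1, 2, 1], [1, 3, 0, 1, 2], [1, 0, 1, 1, 0], [2, 1, 1, 3, 1], [1, 2, 0, 1, 2]]
T^3 = [[4, 6, 1, 5, 5], [6, 2, 3, 6, 2], [1, 3, 0, 1, 2], [5, 6, 1, 4, 5], [5, 2, 2, 5, 2]]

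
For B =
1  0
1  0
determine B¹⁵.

B² = B (a projection; rank 1, trace 1), so B¹⁵ = B.

[[1, 0], [1, 0]]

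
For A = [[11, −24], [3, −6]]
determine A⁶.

tr A = 5 and det A = 6, so the characteristic polynomial is λ² − (5)λ + (6) with roots 2 and 3.
Eigenvectors give P = [[−8, −3], [−3, −1]] with P⁻¹ = [[1, −3], [−3, 8]], and A = P·diag(2, 3)·P⁻¹.
Then A⁶ = P·diag(64, 729)·P⁻¹ = [[−512, −2187], [−192, −729]] · [[1, −3], [−3, 8]] = [[6049, −15960], [1995, −5256]].

[[6049, −15960], [1995, −5256]]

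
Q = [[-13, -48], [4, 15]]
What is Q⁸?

tr Q = 2 and det Q = -3, so the characteristic polynomial is λ² − (2)λ + (-3) with roots 3 and -1.
Eigenvectors give P = [[-3, -4], [1, 1]] with P⁻¹ = [[1, 4], [-1, -3]], and Q = P·diag(3, -1)·P⁻¹.
Then Q⁸ = P·diag(6561, 1)·P⁻¹ = [[-19683, -4], [6561, 1]] · [[1, 4], [-1, -3]] = [[-19679, -78720], [6560, 26241]].

[[-19679, -78720], [6560, 26241]]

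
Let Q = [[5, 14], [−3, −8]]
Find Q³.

tr Q = −3 and det Q = 2, so the characteristic polynomial is λ² − (−3)λ + (2) with roots −1 and −2.
Eigenvectors give P = [[7, −2], [−3, 1]] with P⁻¹ = [[1, 2], [3, 7]], and Q = P·diag(−1, −2)·P⁻¹.
Then Q³ = P·diag(−1, −8)·P⁻¹ = [[−7, 16], [3, −8]] · [[1, 2], [3, 7]] = [[41, 98], [−21, −50]].

[[41, 98], [−21, −50]]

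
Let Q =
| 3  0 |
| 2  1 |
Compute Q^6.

[[729, 0], [728, 1]]

tr Q = 4 and det Q = 3, so the characteristic polynomial is λ² − (4)λ + (3) with roots 1 and 3.
Eigenvectors give P = [[0, 1], [−1, 1]] with P⁻¹ = [[1, −1], [1, 0]], and Q = P·diag(1, 3)·P⁻¹.
Then Q^6 = P·diag(1, 729)·P⁻¹ = [[0, 729], [−1, 729]] · [[1, −1], [1, 0]] = [[729, 0], [728, 1]].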